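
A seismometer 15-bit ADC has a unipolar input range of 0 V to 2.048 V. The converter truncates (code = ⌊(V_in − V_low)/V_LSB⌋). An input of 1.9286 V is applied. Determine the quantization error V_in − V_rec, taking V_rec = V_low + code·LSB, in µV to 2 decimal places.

37.50 µV

Step size: 2.048 V ÷ 2^15 = 62.50 µV.
Scaled input = 30857.6000 LSBs, so code = 30857.
Code 30857 maps back to 0 + 30857×6.25e-05 V = 1.9285625 V.
V_in − V_rec = 3.75e-05 V = 37.50 µV.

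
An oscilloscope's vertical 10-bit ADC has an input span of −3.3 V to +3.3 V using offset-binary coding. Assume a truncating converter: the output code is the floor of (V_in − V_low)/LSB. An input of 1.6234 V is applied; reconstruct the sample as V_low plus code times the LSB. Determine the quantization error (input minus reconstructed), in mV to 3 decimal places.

LSB = 6.6/2^10 = 6.445 mV.
(V_in − V_low)/LSB = (1.6234 − (−3.3))/0.00644531 = 763.8730 → code 763 (floor).
V_rec = (−3.3) + 763·0.00644531 = 1.6177734 V.
V_in − V_rec = 0.00562656 V = 5.627 mV.

5.627 mV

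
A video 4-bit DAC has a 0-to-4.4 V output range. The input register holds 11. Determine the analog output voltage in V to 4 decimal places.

3.0250 V

LSB = 4.4 V / 2^4 = 275.000 mV.
V_out = 0 + 11 × 0.275 V = 3.025 V.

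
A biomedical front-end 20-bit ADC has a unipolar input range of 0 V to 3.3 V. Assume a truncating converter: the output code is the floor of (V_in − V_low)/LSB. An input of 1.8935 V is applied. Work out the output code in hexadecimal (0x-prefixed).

code 0x92E3C (decimal 601660)

LSB = 3.3 V / 1048576 = 3.15 µV.
(V_in − V_low)/LSB = (1.8935 − 0) / 3.14713e-06 = 601660.199.
⌊·⌋(601660.199) = 601660.
In hexadecimal (0x-prefixed): 0x92E3C.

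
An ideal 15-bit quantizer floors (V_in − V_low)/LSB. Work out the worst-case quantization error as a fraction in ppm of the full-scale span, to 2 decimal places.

30.52 ppm

Truncating → worst-case error = 1 LSB = V_FS/2^15, so 1e+06/32768 = 30.5176 ppm of full scale.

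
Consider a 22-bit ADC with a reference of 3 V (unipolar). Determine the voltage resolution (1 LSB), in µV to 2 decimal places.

Full-scale span = 3 V.
LSB = 3 / 2^22 = 3 / 4194304 = 7.15256e-07 V = 0.72 µV.

0.72 µV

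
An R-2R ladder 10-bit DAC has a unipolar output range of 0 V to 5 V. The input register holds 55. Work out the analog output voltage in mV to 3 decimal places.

LSB = 5 V / 2^10 = 4.883 mV.
V_out = 0 + 55 × 0.00488281 V = 0.268555 V.
= 268.555 mV.

268.555 mV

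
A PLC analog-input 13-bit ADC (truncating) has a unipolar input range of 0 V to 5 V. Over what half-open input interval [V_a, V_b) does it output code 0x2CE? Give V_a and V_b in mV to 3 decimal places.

LSB = 5/2^13 = 0.610 mV.
Code 0x2CE = 718 decimal.
V_a = V_low + 718·LSB = 0.438232 V; V_b = V_low + 719·LSB = 0.438843 V.

[438.232 mV, 438.843 mV)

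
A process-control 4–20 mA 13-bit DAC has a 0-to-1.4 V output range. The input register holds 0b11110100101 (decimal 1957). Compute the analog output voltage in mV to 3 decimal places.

LSB = 1.4 V / 2^13 = 170.90 µV.
Code 0b11110100101 = 1957 decimal.
V_out = 0 + 1957 × 0.000170898 V = 0.334448 V.
= 334.448 mV.

334.448 mV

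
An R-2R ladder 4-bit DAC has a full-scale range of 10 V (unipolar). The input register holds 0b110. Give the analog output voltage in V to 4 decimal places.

3.7500 V

LSB = 10 V / 2^4 = 0.6250 V.
Code 0b110 = 6 decimal.
V_out = 0 + 6 × 0.625 V = 3.75 V.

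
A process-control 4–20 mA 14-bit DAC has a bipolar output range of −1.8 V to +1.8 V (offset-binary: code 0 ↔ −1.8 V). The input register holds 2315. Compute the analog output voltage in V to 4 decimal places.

LSB = 3.6 V / 2^14 = 219.73 µV.
V_out = (−1.8) + 2315 × 0.000219727 V = -1.29133 V.

-1.2913 V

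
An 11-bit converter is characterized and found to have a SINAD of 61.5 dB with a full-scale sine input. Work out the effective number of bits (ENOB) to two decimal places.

9.92 bits

ENOB = (SINAD − 1.76) / 6.02 = (61.5 − 1.76)/6.02 = 9.924.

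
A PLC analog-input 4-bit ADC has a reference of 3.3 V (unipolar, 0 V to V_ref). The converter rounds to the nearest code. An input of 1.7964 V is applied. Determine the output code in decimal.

code 9

Full-scale span = 3.3 V; LSB = 3.3/2^4 = 206.250 mV.
(V_in − V_low)/LSB = (1.7964 − 0) / 0.20625 = 8.710.
So the output code is 9.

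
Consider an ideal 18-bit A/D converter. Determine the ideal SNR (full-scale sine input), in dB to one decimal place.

110.1 dB

SNR ≈ 6.02·N + 1.76 dB = 6.02·18 + 1.76 = 110.12 dB.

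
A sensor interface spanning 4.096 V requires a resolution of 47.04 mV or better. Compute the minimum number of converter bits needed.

7 bits

Number of steps required ≥ 4.096 V / 47.04 mV = 87.07.
Need 2^N ≥ 87.07; 2^6 = 64, 2^7 = 128.
Minimum N = 7.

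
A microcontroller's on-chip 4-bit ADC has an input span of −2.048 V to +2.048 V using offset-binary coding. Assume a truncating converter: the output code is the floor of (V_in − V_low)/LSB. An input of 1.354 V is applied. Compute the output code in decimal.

With 16 levels over 4.096 V, one step is 256.000 mV.
(1.354 − (−2.048)) / 0.256 = 13.289 LSBs.
⌊·⌋(13.289) = 13.

code 13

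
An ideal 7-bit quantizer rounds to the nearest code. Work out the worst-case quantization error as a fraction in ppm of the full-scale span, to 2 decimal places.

3906.25 ppm

Rounding → worst-case error = ½ LSB = V_FS/2^8, so 1e+06/256 = 3906.25 ppm of full scale.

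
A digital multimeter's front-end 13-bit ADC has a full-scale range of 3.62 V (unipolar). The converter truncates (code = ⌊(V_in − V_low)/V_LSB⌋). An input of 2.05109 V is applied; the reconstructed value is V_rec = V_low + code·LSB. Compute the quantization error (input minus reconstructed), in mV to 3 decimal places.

0.257 mV

LSB = 3.62/2^13 = 441.89 µV.
Scaled input = 4641.5827 LSBs, so code = 4641.
Reconstructed: 2.0508325 V.
Error = 2.05109 − 2.0508325 = 0.00025748 V = 0.257 mV.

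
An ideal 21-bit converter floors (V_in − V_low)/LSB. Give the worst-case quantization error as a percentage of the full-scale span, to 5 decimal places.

Truncating → worst-case error = 1 LSB = V_FS/2^21, so 100/2097152 = 4.76837e-05 % of full scale.

0.00005 %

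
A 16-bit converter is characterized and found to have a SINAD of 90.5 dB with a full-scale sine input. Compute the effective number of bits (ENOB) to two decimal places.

14.74 bits

ENOB = (SINAD − 1.76) / 6.02 = (90.5 − 1.76)/6.02 = 14.741.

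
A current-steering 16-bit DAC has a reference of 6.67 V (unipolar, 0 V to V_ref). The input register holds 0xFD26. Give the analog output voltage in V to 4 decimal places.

LSB = 6.67 V / 2^16 = 101.78 µV.
Code 0xFD26 = 64806 decimal.
V_out = 0 + 64806 × 0.000101776 V = 6.5957 V.

6.5957 V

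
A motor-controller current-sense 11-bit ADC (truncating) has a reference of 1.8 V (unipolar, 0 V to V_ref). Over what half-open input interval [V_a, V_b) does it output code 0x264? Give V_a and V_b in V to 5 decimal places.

LSB = 1.8/2^11 = 0.879 mV.
Code 0x264 = 612 decimal.
V_a = V_low + 612·LSB = 0.537891 V; V_b = V_low + 613·LSB = 0.53877 V.

[0.53789 V, 0.53877 V)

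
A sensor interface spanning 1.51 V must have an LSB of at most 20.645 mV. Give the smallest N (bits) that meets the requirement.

Number of steps required ≥ 1.51 V / 20.645 mV = 73.14.
Need 2^N ≥ 73.14; 2^6 = 64, 2^7 = 128.
Minimum N = 7.

7 bits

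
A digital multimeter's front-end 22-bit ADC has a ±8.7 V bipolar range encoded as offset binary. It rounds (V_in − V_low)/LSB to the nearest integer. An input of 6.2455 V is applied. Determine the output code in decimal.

With 4194304 levels over 17.4 V, one step is 4.15 µV.
(V_in − V_low)/LSB = (6.2455 − (−8.7)) / 4.14848e-06 = 3602641.979.
So the output code is 3602642.

code 3602642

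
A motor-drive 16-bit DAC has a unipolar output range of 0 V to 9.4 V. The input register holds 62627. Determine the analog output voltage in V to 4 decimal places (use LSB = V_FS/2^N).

8.9828 V

LSB = 9.4 V / 2^16 = 143.43 µV.
V_out = 0 + 62627 × 0.000143433 V = 8.98275 V.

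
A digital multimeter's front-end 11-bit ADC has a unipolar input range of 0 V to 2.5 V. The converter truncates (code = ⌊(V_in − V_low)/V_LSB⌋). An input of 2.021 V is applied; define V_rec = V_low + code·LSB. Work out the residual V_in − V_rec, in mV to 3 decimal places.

0.736 mV

LSB = 2.5/2^11 = 1.221 mV.
(V_in − V_low)/LSB = (2.021 − 0)/0.0012207 = 1655.6032 → code 1655 (floor).
V_rec = 0 + 1655·0.0012207 = 2.0202637 V.
Difference: 0.000736328 V → 0.736 mV.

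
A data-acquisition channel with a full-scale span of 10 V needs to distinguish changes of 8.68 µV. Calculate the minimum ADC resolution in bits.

Number of steps required ≥ 10 V / 8.68 µV = 1152073.73.
Need 2^N ≥ 1152073.73; 2^20 = 1048576, 2^21 = 2097152.
Minimum N = 21.

21 bits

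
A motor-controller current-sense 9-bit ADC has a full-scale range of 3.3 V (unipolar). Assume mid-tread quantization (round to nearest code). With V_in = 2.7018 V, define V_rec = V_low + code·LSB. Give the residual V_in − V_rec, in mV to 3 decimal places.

1.214 mV

One LSB is 3.3 V / 512 = 6.445 mV.
Scaled input = 419.1884 LSBs, so code = 419.
Reconstructed: 2.7005859 V.
Difference: 0.00121406 V → 1.214 mV.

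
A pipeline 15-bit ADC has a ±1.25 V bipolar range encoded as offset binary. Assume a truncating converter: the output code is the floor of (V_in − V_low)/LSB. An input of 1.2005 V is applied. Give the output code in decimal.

code 32119

Full-scale span = 2.5 V; LSB = 2.5/2^15 = 76.29 µV.
(1.2005 − (−1.25)) / 7.62939e-05 = 32119.194 LSBs.
⌊·⌋(32119.194) = 32119.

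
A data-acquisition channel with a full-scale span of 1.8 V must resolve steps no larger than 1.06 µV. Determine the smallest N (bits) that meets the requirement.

21 bits

Number of steps required ≥ 1.8 V / 1.06 µV = 1698113.21.
Need 2^N ≥ 1698113.21; 2^20 = 1048576, 2^21 = 2097152.
Minimum N = 21.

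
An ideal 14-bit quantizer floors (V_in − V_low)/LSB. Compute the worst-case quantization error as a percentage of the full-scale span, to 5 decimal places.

Truncating → worst-case error = 1 LSB = V_FS/2^14, so 100/16384 = 0.00610352 % of full scale.

0.00610 %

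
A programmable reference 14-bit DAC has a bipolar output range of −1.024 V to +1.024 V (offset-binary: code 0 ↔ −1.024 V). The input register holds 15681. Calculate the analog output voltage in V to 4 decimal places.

0.9361 V

LSB = 2.048 V / 2^14 = 125.00 µV.
V_out = (−1.024) + 15681 × 0.000125 V = 0.936125 V.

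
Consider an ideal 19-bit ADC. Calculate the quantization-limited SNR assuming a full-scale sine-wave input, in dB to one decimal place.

116.1 dB

SNR ≈ 6.02·N + 1.76 dB = 6.02·19 + 1.76 = 116.14 dB.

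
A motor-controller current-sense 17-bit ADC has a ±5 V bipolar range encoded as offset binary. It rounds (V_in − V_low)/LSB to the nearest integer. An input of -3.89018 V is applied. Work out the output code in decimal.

With 131072 levels over 10 V, one step is 76.29 µV.
(V_in − V_low)/LSB = (-3.89018 − (−5)) / 7.62939e-05 = 14546.633.
So the output code is 14547.

code 14547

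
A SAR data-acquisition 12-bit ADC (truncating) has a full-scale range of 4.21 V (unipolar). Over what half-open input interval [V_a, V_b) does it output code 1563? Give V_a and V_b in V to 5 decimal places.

[1.60650 V, 1.60753 V)

LSB = 4.21/2^12 = 1.028 mV.
V_a = V_low + 1563·LSB = 1.6065 V; V_b = V_low + 1564·LSB = 1.60753 V.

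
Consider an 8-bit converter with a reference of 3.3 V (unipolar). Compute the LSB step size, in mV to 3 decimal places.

12.891 mV

Full-scale span = 3.3 V.
LSB = 3.3 / 2^8 = 3.3 / 256 = 0.0128906 V = 12.891 mV.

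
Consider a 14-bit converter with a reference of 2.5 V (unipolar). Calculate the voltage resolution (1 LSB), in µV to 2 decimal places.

Full-scale span = 2.5 V.
LSB = 2.5 / 2^14 = 2.5 / 16384 = 0.000152588 V = 152.59 µV.

152.59 µV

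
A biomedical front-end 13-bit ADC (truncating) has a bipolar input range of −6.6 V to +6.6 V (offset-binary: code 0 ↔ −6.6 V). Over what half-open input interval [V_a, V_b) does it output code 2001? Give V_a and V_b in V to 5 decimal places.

[-3.37573 V, -3.37412 V)

LSB = 13.2/2^13 = 1.611 mV.
V_a = V_low + 2001·LSB = -3.37573 V; V_b = V_low + 2002·LSB = -3.37412 V.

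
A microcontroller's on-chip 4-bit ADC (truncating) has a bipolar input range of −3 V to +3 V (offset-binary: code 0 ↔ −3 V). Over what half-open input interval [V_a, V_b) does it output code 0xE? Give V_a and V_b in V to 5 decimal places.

LSB = 6/2^4 = 375.000 mV.
Code 0xE = 14 decimal.
V_a = V_low + 14·LSB = 2.25 V; V_b = V_low + 15·LSB = 2.625 V.

[2.25000 V, 2.62500 V)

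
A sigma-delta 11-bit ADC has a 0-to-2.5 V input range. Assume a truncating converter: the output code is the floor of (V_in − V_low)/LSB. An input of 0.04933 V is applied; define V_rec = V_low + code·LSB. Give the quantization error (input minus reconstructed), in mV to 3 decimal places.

One LSB is 2.5 V / 2048 = 1.221 mV.
(V_in − V_low)/LSB = (0.04933 − 0)/0.0012207 = 40.4111 → code 40 (floor).
Code 40 maps back to 0 + 40×0.0012207 V = 0.048828125 V.
Difference: 0.000501875 V → 0.502 mV.

0.502 mV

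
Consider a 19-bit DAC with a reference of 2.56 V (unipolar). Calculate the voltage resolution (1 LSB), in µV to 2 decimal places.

4.88 µV

Full-scale span = 2.56 V.
LSB = 2.56 / 2^19 = 2.56 / 524288 = 4.88281e-06 V = 4.88 µV.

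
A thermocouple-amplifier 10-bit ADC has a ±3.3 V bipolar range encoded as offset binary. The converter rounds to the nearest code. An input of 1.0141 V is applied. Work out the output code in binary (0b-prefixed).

Full-scale span = 6.6 V; LSB = 6.6/2^10 = 6.445 mV.
(1.0141 − (−3.3)) / 0.00644531 = 669.339 LSBs.
Round → code 669.
In binary (0b-prefixed): 0b1010011101.

code 0b1010011101 (decimal 669)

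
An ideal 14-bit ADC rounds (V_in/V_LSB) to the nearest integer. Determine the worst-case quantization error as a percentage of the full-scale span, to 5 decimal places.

0.00305 %

Rounding → worst-case error = ½ LSB = V_FS/2^15, so 100/32768 = 0.00305176 % of full scale.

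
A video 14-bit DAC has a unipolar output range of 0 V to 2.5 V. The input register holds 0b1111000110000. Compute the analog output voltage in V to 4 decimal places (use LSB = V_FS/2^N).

LSB = 2.5 V / 2^14 = 152.59 µV.
Code 0b1111000110000 = 7728 decimal.
V_out = 0 + 7728 × 0.000152588 V = 1.1792 V.

1.1792 V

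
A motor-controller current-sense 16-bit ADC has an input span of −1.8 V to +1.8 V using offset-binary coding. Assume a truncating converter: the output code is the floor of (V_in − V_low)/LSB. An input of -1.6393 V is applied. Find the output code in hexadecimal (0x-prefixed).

With 65536 levels over 3.6 V, one step is 54.93 µV.
(V_in − V_low)/LSB = (-1.6393 − (−1.8)) / 5.49316e-05 = 2925.454.
⌊·⌋(2925.454) = 2925.
In hexadecimal (0x-prefixed): 0xB6D.

code 0xB6D (decimal 2925)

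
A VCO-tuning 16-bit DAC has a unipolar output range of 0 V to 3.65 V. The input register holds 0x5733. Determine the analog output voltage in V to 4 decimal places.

LSB = 3.65 V / 2^16 = 55.69 µV.
Code 0x5733 = 22323 decimal.
V_out = 0 + 22323 × 5.56946e-05 V = 1.24327 V.

1.2433 V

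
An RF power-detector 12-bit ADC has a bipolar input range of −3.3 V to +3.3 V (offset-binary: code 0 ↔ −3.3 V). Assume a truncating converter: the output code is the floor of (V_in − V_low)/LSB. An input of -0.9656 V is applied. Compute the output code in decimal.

With 4096 levels over 6.6 V, one step is 1.611 mV.
(V_in − V_low)/LSB = (-0.9656 − (−3.3)) / 0.00161133 = 1448.743.
So the output code is 1448.

code 1448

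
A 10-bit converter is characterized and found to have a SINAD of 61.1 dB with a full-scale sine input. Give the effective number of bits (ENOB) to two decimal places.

9.86 bits

ENOB = (SINAD − 1.76) / 6.02 = (61.1 − 1.76)/6.02 = 9.857.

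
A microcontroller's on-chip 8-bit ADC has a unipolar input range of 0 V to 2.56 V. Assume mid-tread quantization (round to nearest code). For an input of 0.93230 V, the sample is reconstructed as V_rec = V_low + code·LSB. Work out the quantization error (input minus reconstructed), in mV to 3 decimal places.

2.300 mV

LSB = 2.56/2^8 = 10.000 mV.
(0.93230 − 0)/0.01 = 93.2300; round gives code 93.
V_rec = 0 + 93·0.01 = 0.93 V.
V_in − V_rec = 0.0023 V = 2.300 mV.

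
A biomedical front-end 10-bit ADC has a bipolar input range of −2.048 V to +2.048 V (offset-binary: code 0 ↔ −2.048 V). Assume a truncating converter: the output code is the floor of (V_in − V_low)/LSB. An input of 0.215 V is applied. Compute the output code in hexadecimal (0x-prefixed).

code 0x235 (decimal 565)

Full-scale span = 4.096 V; LSB = 4.096/2^10 = 4.000 mV.
Input sits at 565.750 steps above V_low.
So the output code is 565.
In hexadecimal (0x-prefixed): 0x235.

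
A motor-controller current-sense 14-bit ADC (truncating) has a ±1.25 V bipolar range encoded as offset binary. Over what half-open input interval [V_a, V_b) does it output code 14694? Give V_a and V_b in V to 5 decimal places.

LSB = 2.5/2^14 = 152.59 µV.
V_a = V_low + 14694·LSB = 0.992126 V; V_b = V_low + 14695·LSB = 0.992279 V.

[0.99213 V, 0.99228 V)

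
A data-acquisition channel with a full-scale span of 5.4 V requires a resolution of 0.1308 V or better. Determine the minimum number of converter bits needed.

6 bits

Number of steps required ≥ 5.4 V / 0.1308 V = 41.28.
Need 2^N ≥ 41.28; 2^5 = 32, 2^6 = 64.
Minimum N = 6.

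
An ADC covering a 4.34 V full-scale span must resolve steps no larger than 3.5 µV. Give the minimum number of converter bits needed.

Number of steps required ≥ 4.34 V / 3.5 µV = 1240000.00.
Need 2^N ≥ 1240000.00; 2^20 = 1048576, 2^21 = 2097152.
Minimum N = 21.

21 bits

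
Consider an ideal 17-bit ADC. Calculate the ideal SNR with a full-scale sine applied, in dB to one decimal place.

104.1 dB

SNR ≈ 6.02·N + 1.76 dB = 6.02·17 + 1.76 = 104.10 dB.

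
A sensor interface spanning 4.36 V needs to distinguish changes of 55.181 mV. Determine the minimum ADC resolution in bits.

7 bits

Number of steps required ≥ 4.36 V / 55.181 mV = 79.01.
Need 2^N ≥ 79.01; 2^6 = 64, 2^7 = 128.
Minimum N = 7.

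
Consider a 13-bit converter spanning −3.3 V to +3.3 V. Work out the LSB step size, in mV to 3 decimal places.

0.806 mV

Full-scale span = 6.6 V.
LSB = 6.6 / 2^13 = 6.6 / 8192 = 0.000805664 V = 0.806 mV.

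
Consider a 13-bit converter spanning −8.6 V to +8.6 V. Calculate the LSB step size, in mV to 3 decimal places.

Full-scale span = 17.2 V.
LSB = 17.2 / 2^13 = 17.2 / 8192 = 0.00209961 V = 2.100 mV.

2.100 mV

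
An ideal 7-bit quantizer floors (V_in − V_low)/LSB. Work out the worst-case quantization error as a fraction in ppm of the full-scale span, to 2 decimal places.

Truncating → worst-case error = 1 LSB = V_FS/2^7, so 1e+06/128 = 7812.5 ppm of full scale.

7812.50 ppm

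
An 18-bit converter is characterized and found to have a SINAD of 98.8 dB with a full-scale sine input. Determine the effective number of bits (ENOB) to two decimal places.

16.12 bits

ENOB = (SINAD − 1.76) / 6.02 = (98.8 − 1.76)/6.02 = 16.120.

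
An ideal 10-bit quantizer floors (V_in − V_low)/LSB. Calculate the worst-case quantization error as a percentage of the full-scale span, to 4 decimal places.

Truncating → worst-case error = 1 LSB = V_FS/2^10, so 100/1024 = 0.0976562 % of full scale.

0.0977 %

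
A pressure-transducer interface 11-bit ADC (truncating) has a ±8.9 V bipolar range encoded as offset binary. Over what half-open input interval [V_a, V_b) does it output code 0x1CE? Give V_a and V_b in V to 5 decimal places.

LSB = 17.8/2^11 = 8.691 mV.
Code 0x1CE = 462 decimal.
V_a = V_low + 462·LSB = -4.88457 V; V_b = V_low + 463·LSB = -4.87588 V.

[-4.88457 V, -4.87588 V)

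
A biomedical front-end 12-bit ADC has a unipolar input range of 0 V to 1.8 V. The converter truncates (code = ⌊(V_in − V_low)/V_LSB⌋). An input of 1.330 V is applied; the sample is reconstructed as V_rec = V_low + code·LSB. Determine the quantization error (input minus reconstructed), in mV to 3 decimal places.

0.215 mV

Step size: 1.8 V ÷ 2^12 = 439.45 µV.
Scaled input = 3026.4889 LSBs, so code = 3026.
V_rec = 0 + 3026·0.000439453 = 1.3297852 V.
Error = 1.330 − 1.3297852 = 0.000214844 V = 0.215 mV.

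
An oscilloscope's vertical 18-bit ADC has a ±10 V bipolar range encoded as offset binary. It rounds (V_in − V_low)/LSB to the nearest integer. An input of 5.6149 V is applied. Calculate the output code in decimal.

code 204668

Full-scale span = 20 V; LSB = 20/2^18 = 76.29 µV.
Input sits at 204667.617 steps above V_low.
Round → code 204668.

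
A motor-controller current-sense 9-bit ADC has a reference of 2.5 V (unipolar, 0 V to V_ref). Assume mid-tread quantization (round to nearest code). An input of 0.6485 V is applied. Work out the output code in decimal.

With 512 levels over 2.5 V, one step is 4.883 mV.
Input sits at 132.813 steps above V_low.
round(132.813) = 133.

code 133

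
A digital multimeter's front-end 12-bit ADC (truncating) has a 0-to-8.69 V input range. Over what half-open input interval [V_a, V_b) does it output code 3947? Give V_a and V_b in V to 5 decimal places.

LSB = 8.69/2^12 = 2.122 mV.
V_a = V_low + 3947·LSB = 8.37388 V; V_b = V_low + 3948·LSB = 8.37601 V.

[8.37388 V, 8.37601 V)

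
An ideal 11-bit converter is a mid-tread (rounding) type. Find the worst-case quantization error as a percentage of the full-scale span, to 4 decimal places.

Rounding → worst-case error = ½ LSB = V_FS/2^12, so 100/4096 = 0.0244141 % of full scale.

0.0244 %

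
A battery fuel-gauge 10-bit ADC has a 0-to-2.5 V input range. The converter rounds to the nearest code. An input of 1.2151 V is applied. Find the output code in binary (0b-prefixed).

code 0b111110010 (decimal 498)

With 1024 levels over 2.5 V, one step is 2.441 mV.
(V_in − V_low)/LSB = (1.2151 − 0) / 0.00244141 = 497.705.
round(497.705) = 498.
In binary (0b-prefixed): 0b111110010.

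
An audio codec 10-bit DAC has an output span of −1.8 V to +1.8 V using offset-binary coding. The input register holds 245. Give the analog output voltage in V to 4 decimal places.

-0.9387 V

LSB = 3.6 V / 2^10 = 3.516 mV.
V_out = (−1.8) + 245 × 0.00351563 V = -0.938672 V.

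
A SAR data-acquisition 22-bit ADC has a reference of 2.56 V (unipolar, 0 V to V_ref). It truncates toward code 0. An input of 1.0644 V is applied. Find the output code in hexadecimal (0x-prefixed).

LSB = 2.56 V / 4194304 = 0.61 µV.
(V_in − V_low)/LSB = (1.0644 − 0) / 6.10352e-07 = 1743912.960.
Floor → code 1743912.
In hexadecimal (0x-prefixed): 0x1A9C28.

code 0x1A9C28 (decimal 1743912)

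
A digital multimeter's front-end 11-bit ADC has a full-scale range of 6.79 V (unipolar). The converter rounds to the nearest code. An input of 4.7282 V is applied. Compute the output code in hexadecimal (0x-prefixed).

With 2048 levels over 6.79 V, one step is 3.315 mV.
Input sits at 1426.120 steps above V_low.
Round → code 1426.
In hexadecimal (0x-prefixed): 0x592.

code 0x592 (decimal 1426)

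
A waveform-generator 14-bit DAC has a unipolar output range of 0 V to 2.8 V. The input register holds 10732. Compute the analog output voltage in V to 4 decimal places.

LSB = 2.8 V / 2^14 = 170.90 µV.
V_out = 0 + 10732 × 0.000170898 V = 1.83408 V.

1.8341 V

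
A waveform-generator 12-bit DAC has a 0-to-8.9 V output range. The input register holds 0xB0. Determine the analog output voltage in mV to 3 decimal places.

LSB = 8.9 V / 2^12 = 2.173 mV.
Code 0xB0 = 176 decimal.
V_out = 0 + 176 × 0.00217285 V = 0.382422 V.
= 382.422 mV.

382.422 mV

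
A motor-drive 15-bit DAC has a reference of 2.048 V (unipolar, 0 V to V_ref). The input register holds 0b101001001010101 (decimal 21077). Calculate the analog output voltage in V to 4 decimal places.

1.3173 V

LSB = 2.048 V / 2^15 = 62.50 µV.
Code 0b101001001010101 = 21077 decimal.
V_out = 0 + 21077 × 6.25e-05 V = 1.31731 V.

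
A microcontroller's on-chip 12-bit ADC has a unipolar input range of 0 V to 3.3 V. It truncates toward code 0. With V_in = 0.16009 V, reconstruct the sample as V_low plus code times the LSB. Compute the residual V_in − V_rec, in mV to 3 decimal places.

0.569 mV

Step size: 3.3 V ÷ 2^12 = 0.806 mV.
(V_in − V_low)/LSB = (0.16009 − 0)/0.000805664 = 198.7056 → code 198 (floor).
Reconstructed: 0.15952148 V.
V_in − V_rec = 0.000568516 V = 0.569 mV.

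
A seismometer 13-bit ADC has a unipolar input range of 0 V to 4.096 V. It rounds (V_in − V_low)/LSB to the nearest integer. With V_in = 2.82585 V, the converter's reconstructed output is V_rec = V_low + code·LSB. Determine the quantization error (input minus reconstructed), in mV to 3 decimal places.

-0.150 mV

Step size: 4.096 V ÷ 2^13 = 0.500 mV.
(2.82585 − 0)/0.0005 = 5651.7000; round gives code 5652.
Reconstructed: 2.826 V.
Error = 2.82585 − 2.826 = -0.00015 V = -0.150 mV.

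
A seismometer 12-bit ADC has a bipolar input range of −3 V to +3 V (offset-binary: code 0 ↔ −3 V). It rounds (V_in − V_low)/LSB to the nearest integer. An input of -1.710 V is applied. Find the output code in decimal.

Full-scale span = 6 V; LSB = 6/2^12 = 1.465 mV.
(-1.710 − (−3)) / 0.00146484 = 880.640 LSBs.
round(880.640) = 881.

code 881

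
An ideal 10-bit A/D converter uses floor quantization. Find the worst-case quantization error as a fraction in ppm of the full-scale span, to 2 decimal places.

Truncating → worst-case error = 1 LSB = V_FS/2^10, so 1e+06/1024 = 976.562 ppm of full scale.

976.56 ppm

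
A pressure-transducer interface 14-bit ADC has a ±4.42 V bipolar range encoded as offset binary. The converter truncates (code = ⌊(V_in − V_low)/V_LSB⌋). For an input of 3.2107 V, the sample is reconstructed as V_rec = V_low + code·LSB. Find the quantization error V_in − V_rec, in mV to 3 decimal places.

0.373 mV

Step size: 8.84 V ÷ 2^14 = 0.540 mV.
(3.2107 − (−4.42))/0.000539551 = 14142.6910; ⌊·⌋ gives code 14142.
V_rec = (−4.42) + 14142·0.000539551 = 3.2103271 V.
V_in − V_rec = 0.000372852 V = 0.373 mV.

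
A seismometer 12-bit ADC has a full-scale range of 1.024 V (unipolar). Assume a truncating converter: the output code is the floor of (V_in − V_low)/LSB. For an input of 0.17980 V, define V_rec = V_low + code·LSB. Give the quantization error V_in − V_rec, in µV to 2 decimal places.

50.00 µV

LSB = 1.024/2^12 = 250.00 µV.
(V_in − V_low)/LSB = (0.17980 − 0)/0.00025 = 719.2000 → code 719 (floor).
V_rec = 0 + 719·0.00025 = 0.17975 V.
Difference: 5e-05 V → 50.00 µV.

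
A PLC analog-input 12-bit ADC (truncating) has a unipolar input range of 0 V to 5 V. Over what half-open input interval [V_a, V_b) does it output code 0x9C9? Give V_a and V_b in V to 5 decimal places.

[3.05786 V, 3.05908 V)

LSB = 5/2^12 = 1.221 mV.
Code 0x9C9 = 2505 decimal.
V_a = V_low + 2505·LSB = 3.05786 V; V_b = V_low + 2506·LSB = 3.05908 V.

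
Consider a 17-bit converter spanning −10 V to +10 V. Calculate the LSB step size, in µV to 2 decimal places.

Full-scale span = 20 V.
LSB = 20 / 2^17 = 20 / 131072 = 0.000152588 V = 152.59 µV.

152.59 µV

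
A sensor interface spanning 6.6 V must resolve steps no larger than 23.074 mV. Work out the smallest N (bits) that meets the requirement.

Number of steps required ≥ 6.6 V / 23.074 mV = 286.04.
Need 2^N ≥ 286.04; 2^8 = 256, 2^9 = 512.
Minimum N = 9.

9 bits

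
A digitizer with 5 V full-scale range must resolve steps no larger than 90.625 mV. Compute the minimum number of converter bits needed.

6 bits

Number of steps required ≥ 5 V / 90.625 mV = 55.17.
Need 2^N ≥ 55.17; 2^5 = 32, 2^6 = 64.
Minimum N = 6.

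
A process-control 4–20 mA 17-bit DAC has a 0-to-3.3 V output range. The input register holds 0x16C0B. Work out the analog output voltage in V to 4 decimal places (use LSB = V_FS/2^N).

LSB = 3.3 V / 2^17 = 25.18 µV.
Code 0x16C0B = 93195 decimal.
V_out = 0 + 93195 × 2.5177e-05 V = 2.34637 V.

2.3464 V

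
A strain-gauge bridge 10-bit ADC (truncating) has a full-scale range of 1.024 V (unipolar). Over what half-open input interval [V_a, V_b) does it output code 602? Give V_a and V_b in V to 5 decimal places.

[0.60200 V, 0.60300 V)

LSB = 1.024/2^10 = 1.000 mV.
V_a = V_low + 602·LSB = 0.602 V; V_b = V_low + 603·LSB = 0.603 V.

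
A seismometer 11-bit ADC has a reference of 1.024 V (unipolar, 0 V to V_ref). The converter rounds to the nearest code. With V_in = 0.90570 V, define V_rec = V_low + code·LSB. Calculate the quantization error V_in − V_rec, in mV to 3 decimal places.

0.200 mV

Step size: 1.024 V ÷ 2^11 = 0.500 mV.
Scaled input = 1811.4000 LSBs, so code = 1811.
Reconstructed: 0.9055 V.
Difference: 0.0002 V → 0.200 mV.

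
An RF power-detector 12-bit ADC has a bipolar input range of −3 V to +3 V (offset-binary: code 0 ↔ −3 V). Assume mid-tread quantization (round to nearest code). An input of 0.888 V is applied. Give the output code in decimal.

code 2654

LSB = 6 V / 4096 = 1.465 mV.
(0.888 − (−3)) / 0.00146484 = 2654.208 LSBs.
Round → code 2654.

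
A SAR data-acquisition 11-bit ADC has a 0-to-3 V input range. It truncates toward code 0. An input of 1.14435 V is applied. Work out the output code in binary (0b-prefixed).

LSB = 3 V / 2048 = 1.465 mV.
(V_in − V_low)/LSB = (1.14435 − 0) / 0.00146484 = 781.210.
⌊·⌋(781.210) = 781.
In binary (0b-prefixed): 0b1100001101.

code 0b1100001101 (decimal 781)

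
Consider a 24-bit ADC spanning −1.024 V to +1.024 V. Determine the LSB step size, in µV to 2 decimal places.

Full-scale span = 2.048 V.
LSB = 2.048 / 2^24 = 2.048 / 16777216 = 1.2207e-07 V = 0.12 µV.

0.12 µV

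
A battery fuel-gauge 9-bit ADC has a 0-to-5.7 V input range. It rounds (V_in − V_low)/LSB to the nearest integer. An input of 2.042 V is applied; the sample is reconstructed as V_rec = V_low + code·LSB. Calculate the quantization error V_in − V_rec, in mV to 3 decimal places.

One LSB is 5.7 V / 512 = 11.133 mV.
Scaled input = 183.4218 LSBs, so code = 183.
V_rec = 0 + 183·0.0111328 = 2.0373047 V.
V_in − V_rec = 0.00469531 V = 4.695 mV.

4.695 mV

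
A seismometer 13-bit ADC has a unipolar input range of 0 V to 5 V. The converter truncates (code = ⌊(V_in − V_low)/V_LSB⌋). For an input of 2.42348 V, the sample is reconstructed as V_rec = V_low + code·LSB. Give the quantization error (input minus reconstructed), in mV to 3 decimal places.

LSB = 5/2^13 = 0.610 mV.
(2.42348 − 0)/0.000610352 = 3970.6296; ⌊·⌋ gives code 3970.
V_rec = 0 + 3970·0.000610352 = 2.4230957 V.
Difference: 0.000384297 V → 0.384 mV.

0.384 mV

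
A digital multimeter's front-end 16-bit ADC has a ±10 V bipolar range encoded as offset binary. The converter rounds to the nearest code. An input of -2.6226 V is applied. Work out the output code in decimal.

code 24174

With 65536 levels over 20 V, one step is 305.18 µV.
(-2.6226 − (−10)) / 0.000305176 = 24174.264 LSBs.
Round → code 24174.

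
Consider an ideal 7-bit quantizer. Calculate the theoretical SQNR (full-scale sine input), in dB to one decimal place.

SNR ≈ 6.02·N + 1.76 dB = 6.02·7 + 1.76 = 43.90 dB.

43.9 dB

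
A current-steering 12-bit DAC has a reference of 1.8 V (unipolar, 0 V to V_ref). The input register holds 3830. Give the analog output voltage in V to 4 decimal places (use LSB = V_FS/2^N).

1.6831 V

LSB = 1.8 V / 2^12 = 439.45 µV.
V_out = 0 + 3830 × 0.000439453 V = 1.68311 V.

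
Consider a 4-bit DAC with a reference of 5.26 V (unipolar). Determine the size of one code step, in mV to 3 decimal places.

328.750 mV

Full-scale span = 5.26 V.
LSB = 5.26 / 2^4 = 5.26 / 16 = 0.32875 V = 328.750 mV.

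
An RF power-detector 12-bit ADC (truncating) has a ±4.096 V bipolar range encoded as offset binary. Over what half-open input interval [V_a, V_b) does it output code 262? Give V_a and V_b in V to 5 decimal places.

[-3.57200 V, -3.57000 V)

LSB = 8.192/2^12 = 2.000 mV.
V_a = V_low + 262·LSB = -3.572 V; V_b = V_low + 263·LSB = -3.57 V.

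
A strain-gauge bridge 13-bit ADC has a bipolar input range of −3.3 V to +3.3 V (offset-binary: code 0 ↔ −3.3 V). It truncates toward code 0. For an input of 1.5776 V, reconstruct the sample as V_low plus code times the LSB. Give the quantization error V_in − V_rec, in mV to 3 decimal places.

0.110 mV

LSB = 6.6/2^13 = 0.806 mV.
(1.5776 − (−3.3))/0.000805664 = 6054.1362; ⌊·⌋ gives code 6054.
Reconstructed: 1.5774902 V.
Error = 1.5776 − 1.5774902 = 0.000109766 V = 0.110 mV.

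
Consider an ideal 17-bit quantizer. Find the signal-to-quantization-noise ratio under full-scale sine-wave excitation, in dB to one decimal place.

104.1 dB

SNR ≈ 6.02·N + 1.76 dB = 6.02·17 + 1.76 = 104.10 dB.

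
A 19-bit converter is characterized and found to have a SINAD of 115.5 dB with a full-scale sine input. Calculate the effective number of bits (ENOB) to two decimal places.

ENOB = (SINAD − 1.76) / 6.02 = (115.5 − 1.76)/6.02 = 18.894.

18.89 bits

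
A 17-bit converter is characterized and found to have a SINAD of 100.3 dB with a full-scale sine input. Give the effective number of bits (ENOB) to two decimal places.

ENOB = (SINAD − 1.76) / 6.02 = (100.3 − 1.76)/6.02 = 16.369.

16.37 bits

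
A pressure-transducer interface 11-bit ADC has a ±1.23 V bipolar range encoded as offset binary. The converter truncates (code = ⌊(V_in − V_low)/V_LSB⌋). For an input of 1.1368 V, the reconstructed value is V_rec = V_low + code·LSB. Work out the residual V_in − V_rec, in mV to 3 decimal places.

Step size: 2.46 V ÷ 2^11 = 1.201 mV.
(1.1368 − (−1.23))/0.00120117 = 1970.4091; ⌊·⌋ gives code 1970.
V_rec = (−1.23) + 1970·0.00120117 = 1.1363086 V.
Difference: 0.000491406 V → 0.491 mV.

0.491 mV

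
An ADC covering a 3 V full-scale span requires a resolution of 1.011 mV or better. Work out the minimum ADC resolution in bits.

12 bits

Number of steps required ≥ 3 V / 1.011 mV = 2967.36.
Need 2^N ≥ 2967.36; 2^11 = 2048, 2^12 = 4096.
Minimum N = 12.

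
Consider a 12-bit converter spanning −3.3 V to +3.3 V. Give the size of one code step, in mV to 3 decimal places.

1.611 mV

Full-scale span = 6.6 V.
LSB = 6.6 / 2^12 = 6.6 / 4096 = 0.00161133 V = 1.611 mV.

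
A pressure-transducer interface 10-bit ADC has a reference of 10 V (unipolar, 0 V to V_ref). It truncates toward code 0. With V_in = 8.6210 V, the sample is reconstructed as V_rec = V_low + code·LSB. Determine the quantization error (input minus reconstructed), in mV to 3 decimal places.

One LSB is 10 V / 1024 = 9.766 mV.
(8.6210 − 0)/0.00976562 = 882.7904; ⌊·⌋ gives code 882.
Reconstructed: 8.6132812 V.
Difference: 0.00771875 V → 7.719 mV.

7.719 mV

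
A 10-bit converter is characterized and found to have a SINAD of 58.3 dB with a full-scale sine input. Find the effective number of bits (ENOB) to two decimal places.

ENOB = (SINAD − 1.76) / 6.02 = (58.3 − 1.76)/6.02 = 9.392.

9.39 bits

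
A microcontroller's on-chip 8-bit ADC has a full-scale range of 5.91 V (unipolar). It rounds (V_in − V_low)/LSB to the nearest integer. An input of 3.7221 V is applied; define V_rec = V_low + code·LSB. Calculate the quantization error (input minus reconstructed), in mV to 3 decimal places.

LSB = 5.91/2^8 = 23.086 mV.
(3.7221 − 0)/0.0230859 = 161.2280; round gives code 161.
Code 161 maps back to 0 + 161×0.0230859 V = 3.7168359 V.
Error = 3.7221 − 3.7168359 = 0.00526406 V = 5.264 mV.

5.264 mV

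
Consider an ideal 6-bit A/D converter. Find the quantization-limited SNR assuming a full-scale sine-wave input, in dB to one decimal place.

SNR ≈ 6.02·N + 1.76 dB = 6.02·6 + 1.76 = 37.88 dB.

37.9 dB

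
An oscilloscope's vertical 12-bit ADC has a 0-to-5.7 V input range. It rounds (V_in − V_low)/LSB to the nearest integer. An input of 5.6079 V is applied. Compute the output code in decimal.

code 4030

With 4096 levels over 5.7 V, one step is 1.392 mV.
(5.6079 − 0) / 0.0013916 = 4029.817 LSBs.
So the output code is 4030.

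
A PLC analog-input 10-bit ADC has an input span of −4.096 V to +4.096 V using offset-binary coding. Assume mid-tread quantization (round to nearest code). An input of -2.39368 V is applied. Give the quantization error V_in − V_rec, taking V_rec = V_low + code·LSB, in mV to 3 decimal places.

LSB = 8.192/2^10 = 8.000 mV.
(V_in − V_low)/LSB = (-2.39368 − (−4.096))/0.008 = 212.7900 → code 213 (round).
V_rec = (−4.096) + 213·0.008 = -2.392 V.
V_in − V_rec = -0.00168 V = -1.680 mV.

-1.680 mV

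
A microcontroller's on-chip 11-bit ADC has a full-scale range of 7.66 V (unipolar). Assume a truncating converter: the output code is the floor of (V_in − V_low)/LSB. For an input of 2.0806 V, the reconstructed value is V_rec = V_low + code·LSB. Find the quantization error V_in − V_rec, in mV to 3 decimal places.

1.030 mV

One LSB is 7.66 V / 2048 = 3.740 mV.
(2.0806 − 0)/0.00374023 = 556.2753; ⌊·⌋ gives code 556.
Code 556 maps back to 0 + 556×0.00374023 V = 2.0795703 V.
V_in − V_rec = 0.00102969 V = 1.030 mV.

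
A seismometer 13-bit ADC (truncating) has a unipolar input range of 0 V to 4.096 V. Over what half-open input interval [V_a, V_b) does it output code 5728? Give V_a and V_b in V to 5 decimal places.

LSB = 4.096/2^13 = 0.500 mV.
V_a = V_low + 5728·LSB = 2.864 V; V_b = V_low + 5729·LSB = 2.8645 V.

[2.86400 V, 2.86450 V)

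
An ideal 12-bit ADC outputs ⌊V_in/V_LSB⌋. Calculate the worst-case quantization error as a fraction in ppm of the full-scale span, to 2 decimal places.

244.14 ppm

Truncating → worst-case error = 1 LSB = V_FS/2^12, so 1e+06/4096 = 244.141 ppm of full scale.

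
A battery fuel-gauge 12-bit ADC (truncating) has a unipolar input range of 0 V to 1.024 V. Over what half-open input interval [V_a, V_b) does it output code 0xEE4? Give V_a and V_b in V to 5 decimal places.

LSB = 1.024/2^12 = 250.00 µV.
Code 0xEE4 = 3812 decimal.
V_a = V_low + 3812·LSB = 0.953 V; V_b = V_low + 3813·LSB = 0.95325 V.

[0.95300 V, 0.95325 V)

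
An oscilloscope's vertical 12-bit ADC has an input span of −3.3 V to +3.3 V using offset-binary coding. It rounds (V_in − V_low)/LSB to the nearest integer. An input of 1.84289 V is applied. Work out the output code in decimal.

code 3192

LSB = 6.6 V / 4096 = 1.611 mV.
(V_in − V_low)/LSB = (1.84289 − (−3.3)) / 0.00161133 = 3191.709.
round(3191.709) = 3192.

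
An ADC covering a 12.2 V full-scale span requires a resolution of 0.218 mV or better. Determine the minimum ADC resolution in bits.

16 bits

Number of steps required ≥ 12.2 V / 0.218 mV = 55963.30.
Need 2^N ≥ 55963.30; 2^15 = 32768, 2^16 = 65536.
Minimum N = 16.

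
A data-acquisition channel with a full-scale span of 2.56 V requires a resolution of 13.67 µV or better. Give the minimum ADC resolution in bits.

Number of steps required ≥ 2.56 V / 13.67 µV = 187271.40.
Need 2^N ≥ 187271.40; 2^17 = 131072, 2^18 = 262144.
Minimum N = 18.

18 bits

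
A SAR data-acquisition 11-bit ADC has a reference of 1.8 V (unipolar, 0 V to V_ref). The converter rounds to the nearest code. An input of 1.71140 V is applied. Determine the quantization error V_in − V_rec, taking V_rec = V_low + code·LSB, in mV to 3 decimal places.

0.170 mV

LSB = 1.8/2^11 = 0.879 mV.
Scaled input = 1947.1929 LSBs, so code = 1947.
Code 1947 maps back to 0 + 1947×0.000878906 V = 1.7112305 V.
Difference: 0.000169531 V → 0.170 mV.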